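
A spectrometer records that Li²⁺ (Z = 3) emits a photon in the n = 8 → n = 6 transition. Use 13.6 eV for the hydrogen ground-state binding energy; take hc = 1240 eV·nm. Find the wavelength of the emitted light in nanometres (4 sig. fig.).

For Z = 3 the level energies scale as Z², so the effective Rydberg energy is 13.6 × 9 = 122.4 eV.
ΔE = 122.4 × (1/6² − 1/8²) = 122.4 × 0.01215 = 1.488 eV.
λ = hc/ΔE = 1240 / 1.488 = 833.6 nm.

833.6 nm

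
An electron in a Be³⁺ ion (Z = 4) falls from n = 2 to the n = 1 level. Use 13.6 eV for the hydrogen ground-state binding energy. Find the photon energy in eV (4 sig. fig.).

163.2 eV

The Bohr energies scale as Z², so for Z = 4: E_n = −217.6/n² eV.
E_2 = −217.6/4 = −54.40 eV and E_1 = −217.6/1 = −217.6 eV.
The photon energy is |E_2 − E_1| = 163.2 eV.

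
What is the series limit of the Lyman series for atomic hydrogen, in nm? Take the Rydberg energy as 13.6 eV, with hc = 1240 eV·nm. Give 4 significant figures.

The Lyman series has lower level n_f = 1; the series limit corresponds to n_i → ∞.
ΔE_max = 13.6 × 1 / 1² = 13.60 eV.
λ_min = 1240 / 13.60 = 91.18 nm.

91.18 nm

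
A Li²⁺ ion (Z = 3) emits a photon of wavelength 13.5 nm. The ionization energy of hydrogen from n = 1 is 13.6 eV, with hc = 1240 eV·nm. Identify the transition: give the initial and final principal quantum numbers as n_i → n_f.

The photon energy is ΔE = hc/λ = 1240 / 13.5 = 91.85 eV.
With Z = 3, ΔE = 122.4 × (1/n_f² − 1/n_i²), so 1/n_f² − 1/n_i² = 0.7504.
Trying n_f = 1 gives 1/n_i² = 0.2496, i.e. n_i ≈ 2; this pair matches.

n_i = 2, n_f = 1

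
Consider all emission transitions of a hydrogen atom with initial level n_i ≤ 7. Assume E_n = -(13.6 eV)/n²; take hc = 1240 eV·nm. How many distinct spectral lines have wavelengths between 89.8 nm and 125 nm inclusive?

Enumerate all n_i → n_f pairs with 1 ≤ n_f < n_i ≤ 7 and compute λ = 1240 / [13.6·1·(1/n_f² − 1/n_i²)].
Lines falling in [89.8, 125] nm: 7→1 (93.08 nm), 6→1 (93.78 nm), 5→1 (94.98 nm), 4→1 (97.25 nm), 3→1 (102.6 nm), 2→1 (121.6 nm).

6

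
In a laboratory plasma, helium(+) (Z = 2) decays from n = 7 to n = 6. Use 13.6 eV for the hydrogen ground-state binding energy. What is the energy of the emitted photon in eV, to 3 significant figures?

The Bohr energies scale as Z², so for Z = 2: E_n = −54.40/n² eV.
E_7 = −54.40/49 = −1.110 eV and E_6 = −54.40/36 = −1.511 eV.
The photon energy is |E_7 − E_6| = 0.401 eV.

0.401 eV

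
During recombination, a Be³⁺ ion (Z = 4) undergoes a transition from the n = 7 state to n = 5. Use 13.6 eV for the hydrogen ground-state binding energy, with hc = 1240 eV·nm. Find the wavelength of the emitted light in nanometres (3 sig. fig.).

For Z = 4 the level energies scale as Z², so the effective Rydberg energy is 13.6 × 16 = 217.6 eV.
ΔE = 217.6 × (1/5² − 1/7²) = 217.6 × 0.01959 = 4.263 eV.
λ = hc/ΔE = 1240 / 4.263 = 291 nm.

291 nm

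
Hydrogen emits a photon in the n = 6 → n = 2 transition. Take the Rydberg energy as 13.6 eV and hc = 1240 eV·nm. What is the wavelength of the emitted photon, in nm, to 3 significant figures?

410 nm

ΔE = 13.60 × (1/2² − 1/6²) = 13.60 × 0.2222 = 3.022 eV.
λ = hc/ΔE = 1240 / 3.022 = 410 nm.
This line belongs to the Balmer series.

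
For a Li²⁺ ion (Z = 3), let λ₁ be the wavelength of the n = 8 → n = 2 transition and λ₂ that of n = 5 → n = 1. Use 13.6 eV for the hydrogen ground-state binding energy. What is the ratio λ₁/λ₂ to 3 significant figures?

λ ∝ 1/ΔE ∝ 1/(1/n_f² − 1/n_i²), and the Z² and hc factors cancel in the ratio.
λ₁/λ₂ = (1/1² − 1/5²)/(1/2² − 1/8²) = 0.9600/0.2344 = 4.10.

4.10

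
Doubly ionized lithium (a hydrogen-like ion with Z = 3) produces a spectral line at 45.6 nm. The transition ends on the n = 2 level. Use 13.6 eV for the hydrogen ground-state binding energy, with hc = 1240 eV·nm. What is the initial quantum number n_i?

n_i = 6

The photon energy is ΔE = hc/λ = 1240 / 45.6 = 27.19 eV.
With Z = 3, ΔE = 122.4 × (1/n_f² − 1/n_i²), so 1/n_f² − 1/n_i² = 0.2222.
With n_f = 2: 1/n_i² = 1/4 − 0.2222 = 0.02784, so n_i ≈ 5.99.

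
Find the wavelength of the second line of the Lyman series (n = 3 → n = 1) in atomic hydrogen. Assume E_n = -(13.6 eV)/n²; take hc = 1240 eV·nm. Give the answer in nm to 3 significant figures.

The Lyman series terminates on n_f = 1; the second line has n_i = 1+2 = 3.
ΔE = 13.60 × (1/1² − 1/3²) = 12.09 eV.
λ = 1240 / 12.09 = 103 nm.

103 nm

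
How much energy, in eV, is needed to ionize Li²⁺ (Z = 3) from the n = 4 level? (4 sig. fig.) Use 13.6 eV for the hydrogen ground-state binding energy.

7.650 eV

E_n = −13.6 Z²/n² = −122.4/n² eV for Z = 3.
E_4 = −122.4/16 = −7.650 eV, so ionization (to E = 0) requires 7.650 eV.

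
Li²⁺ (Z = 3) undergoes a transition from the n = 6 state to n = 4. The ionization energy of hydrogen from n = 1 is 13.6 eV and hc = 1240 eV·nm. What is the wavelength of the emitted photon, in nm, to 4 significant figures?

For Z = 3 the level energies scale as Z², so the effective Rydberg energy is 13.6 × 9 = 122.4 eV.
ΔE = 122.4 × (1/4² − 1/6²) = 122.4 × 0.03472 = 4.250 eV.
λ = hc/ΔE = 1240 / 4.250 = 291.8 nm.

291.8 nm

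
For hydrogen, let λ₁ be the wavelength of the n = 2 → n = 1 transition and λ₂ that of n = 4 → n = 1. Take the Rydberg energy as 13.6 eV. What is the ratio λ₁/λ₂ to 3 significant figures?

1.25

λ ∝ 1/ΔE ∝ 1/(1/n_f² − 1/n_i²), and the Z² and hc factors cancel in the ratio.
λ₁/λ₂ = (1/1² − 1/4²)/(1/1² − 1/2²) = 0.9375/0.7500 = 1.25.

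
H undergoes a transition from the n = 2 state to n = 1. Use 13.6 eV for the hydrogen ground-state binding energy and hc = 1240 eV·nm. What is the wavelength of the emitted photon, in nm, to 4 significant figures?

ΔE = 13.60 × (1/1² − 1/2²) = 13.60 × 0.7500 = 10.20 eV.
λ = hc/ΔE = 1240 / 10.20 = 121.6 nm.

121.6 nm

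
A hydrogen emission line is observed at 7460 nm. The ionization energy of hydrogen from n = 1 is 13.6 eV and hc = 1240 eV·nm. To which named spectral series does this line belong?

ΔE = 1240/7460 = 0.1662 eV.
This matches 13.6 × (1/5² − 1/6²), so n_f = 5: the Pfund series.

Pfund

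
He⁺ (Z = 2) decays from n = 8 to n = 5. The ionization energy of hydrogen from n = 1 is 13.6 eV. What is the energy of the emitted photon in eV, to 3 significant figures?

1.33 eV

The Bohr energies scale as Z², so for Z = 2: E_n = −54.40/n² eV.
E_8 = −54.40/64 = −0.8500 eV and E_5 = −54.40/25 = −2.176 eV.
The photon energy is |E_8 − E_5| = 1.33 eV.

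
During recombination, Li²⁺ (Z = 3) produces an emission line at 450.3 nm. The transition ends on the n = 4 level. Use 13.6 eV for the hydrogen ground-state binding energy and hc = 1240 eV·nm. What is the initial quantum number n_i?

n_i = 5

The photon energy is ΔE = hc/λ = 1240 / 450.3 = 2.754 eV.
With Z = 3, ΔE = 122.4 × (1/n_f² − 1/n_i²), so 1/n_f² − 1/n_i² = 0.02250.
With n_f = 4: 1/n_i² = 1/16 − 0.02250 = 0.04000, so n_i ≈ 5.00.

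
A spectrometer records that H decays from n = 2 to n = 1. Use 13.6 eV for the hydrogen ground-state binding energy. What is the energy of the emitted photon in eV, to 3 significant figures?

E_2 = −13.60/4 = −3.400 eV and E_1 = −13.60/1 = −13.60 eV.
The photon energy is |E_2 − E_1| = 10.2 eV.

10.2 eV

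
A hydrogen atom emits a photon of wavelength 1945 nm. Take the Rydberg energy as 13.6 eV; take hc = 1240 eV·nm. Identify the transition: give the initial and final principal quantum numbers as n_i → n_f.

The photon energy is ΔE = hc/λ = 1240 / 1945 = 0.6375 eV.
With Z = 1, ΔE = 13.60 × (1/n_f² − 1/n_i²), so 1/n_f² − 1/n_i² = 0.04688.
Trying n_f = 4 gives 1/n_i² = 0.01562, i.e. n_i ≈ 8; this pair matches.

n_i = 8, n_f = 4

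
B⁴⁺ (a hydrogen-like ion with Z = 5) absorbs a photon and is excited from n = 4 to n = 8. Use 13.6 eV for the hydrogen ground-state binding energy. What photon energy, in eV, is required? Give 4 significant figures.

15.94 eV

The Bohr energies scale as Z², so for Z = 5: E_n = −340.0/n² eV.
E_8 = −340.0/64 = −5.313 eV and E_4 = −340.0/16 = −21.25 eV.
The photon energy is |E_8 − E_4| = 15.94 eV.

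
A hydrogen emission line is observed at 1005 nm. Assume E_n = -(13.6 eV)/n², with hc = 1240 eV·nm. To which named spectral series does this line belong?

ΔE = 1240/1005 = 1.234 eV.
This matches 13.6 × (1/3² − 1/7²), so n_f = 3: the Paschen series.

Paschen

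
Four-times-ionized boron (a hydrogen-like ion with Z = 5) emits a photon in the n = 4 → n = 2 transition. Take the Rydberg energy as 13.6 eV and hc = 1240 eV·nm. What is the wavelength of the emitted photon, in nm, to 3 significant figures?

19.5 nm

For Z = 5 the level energies scale as Z², so the effective Rydberg energy is 13.6 × 25 = 340.0 eV.
ΔE = 340.0 × (1/2² − 1/4²) = 340.0 × 0.1875 = 63.75 eV.
λ = hc/ΔE = 1240 / 63.75 = 19.5 nm.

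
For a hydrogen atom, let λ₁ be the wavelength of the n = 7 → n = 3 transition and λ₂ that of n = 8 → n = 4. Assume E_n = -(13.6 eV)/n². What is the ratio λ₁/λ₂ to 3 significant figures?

0.517

λ ∝ 1/ΔE ∝ 1/(1/n_f² − 1/n_i²), and the Z² and hc factors cancel in the ratio.
λ₁/λ₂ = (1/4² − 1/8²)/(1/3² − 1/7²) = 0.04688/0.09070 = 0.517.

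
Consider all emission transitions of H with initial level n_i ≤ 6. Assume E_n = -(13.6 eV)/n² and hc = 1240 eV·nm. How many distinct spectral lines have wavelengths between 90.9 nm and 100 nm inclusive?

3

Enumerate all n_i → n_f pairs with 1 ≤ n_f < n_i ≤ 6 and compute λ = 1240 / [13.6·1·(1/n_f² − 1/n_i²)].
Lines falling in [90.9, 100] nm: 6→1 (93.78 nm), 5→1 (94.98 nm), 4→1 (97.25 nm).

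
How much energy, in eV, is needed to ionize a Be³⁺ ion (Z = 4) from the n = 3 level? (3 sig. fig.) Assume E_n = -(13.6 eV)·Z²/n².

E_n = −13.6 Z²/n² = −217.6/n² eV for Z = 4.
E_3 = −217.6/9 = −24.2 eV, so ionization (to E = 0) requires 24.2 eV.

24.2 eV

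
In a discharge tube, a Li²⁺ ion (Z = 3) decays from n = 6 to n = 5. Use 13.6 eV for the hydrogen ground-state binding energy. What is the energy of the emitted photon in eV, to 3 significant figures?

1.50 eV

The Bohr energies scale as Z², so for Z = 3: E_n = −122.4/n² eV.
E_6 = −122.4/36 = −3.400 eV and E_5 = −122.4/25 = −4.896 eV.
The photon energy is |E_6 − E_5| = 1.50 eV.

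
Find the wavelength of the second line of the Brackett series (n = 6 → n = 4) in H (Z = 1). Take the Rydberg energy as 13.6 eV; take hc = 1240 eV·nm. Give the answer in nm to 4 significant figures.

2626 nm

The Brackett series terminates on n_f = 4; the second line has n_i = 4+2 = 6.
ΔE = 13.60 × (1/4² − 1/6²) = 0.4722 eV.
λ = 1240 / 0.4722 = 2626 nm.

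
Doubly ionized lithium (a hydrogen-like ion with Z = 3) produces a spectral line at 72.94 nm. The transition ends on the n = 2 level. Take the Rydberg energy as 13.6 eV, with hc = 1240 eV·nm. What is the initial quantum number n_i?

n_i = 3

The photon energy is ΔE = hc/λ = 1240 / 72.94 = 17.00 eV.
With Z = 3, ΔE = 122.4 × (1/n_f² − 1/n_i²), so 1/n_f² − 1/n_i² = 0.1389.
With n_f = 2: 1/n_i² = 1/4 − 0.1389 = 0.1111, so n_i ≈ 3.00.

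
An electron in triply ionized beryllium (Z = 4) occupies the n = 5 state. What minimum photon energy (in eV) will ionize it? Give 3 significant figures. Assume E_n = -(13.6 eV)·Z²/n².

8.70 eV

E_n = −13.6 Z²/n² = −217.6/n² eV for Z = 4.
E_5 = −217.6/25 = −8.70 eV, so ionization (to E = 0) requires 8.70 eV.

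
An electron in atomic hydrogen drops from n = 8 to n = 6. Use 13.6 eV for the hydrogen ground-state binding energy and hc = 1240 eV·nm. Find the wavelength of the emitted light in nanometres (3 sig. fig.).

ΔE = 13.60 × (1/6² − 1/8²) = 13.60 × 0.01215 = 0.1653 eV.
λ = hc/ΔE = 1240 / 0.1653 = 7500 nm.

7500 nm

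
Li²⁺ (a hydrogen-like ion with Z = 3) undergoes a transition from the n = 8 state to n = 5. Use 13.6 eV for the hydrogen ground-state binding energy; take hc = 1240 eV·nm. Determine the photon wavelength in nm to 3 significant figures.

416 nm

For Z = 3 the level energies scale as Z², so the effective Rydberg energy is 13.6 × 9 = 122.4 eV.
ΔE = 122.4 × (1/5² − 1/8²) = 122.4 × 0.02438 = 2.984 eV.
λ = hc/ΔE = 1240 / 2.984 = 416 nm.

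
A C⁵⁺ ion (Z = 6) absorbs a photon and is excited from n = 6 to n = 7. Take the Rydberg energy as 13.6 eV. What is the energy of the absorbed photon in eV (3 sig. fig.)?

The Bohr energies scale as Z², so for Z = 6: E_n = −489.6/n² eV.
E_7 = −489.6/49 = −9.992 eV and E_6 = −489.6/36 = −13.60 eV.
The photon energy is |E_7 − E_6| = 3.61 eV.

3.61 eV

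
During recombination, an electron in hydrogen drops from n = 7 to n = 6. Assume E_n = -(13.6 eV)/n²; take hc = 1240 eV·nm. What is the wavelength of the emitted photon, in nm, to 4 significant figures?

12370 nm

ΔE = 13.60 × (1/6² − 1/7²) = 13.60 × 0.007370 = 0.1002 eV.
λ = hc/ΔE = 1240 / 0.1002 = 12370 nm.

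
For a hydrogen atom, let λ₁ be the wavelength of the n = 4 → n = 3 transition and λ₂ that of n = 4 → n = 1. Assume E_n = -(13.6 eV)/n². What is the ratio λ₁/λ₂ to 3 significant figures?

λ ∝ 1/ΔE ∝ 1/(1/n_f² − 1/n_i²), and the Z² and hc factors cancel in the ratio.
λ₁/λ₂ = (1/1² − 1/4²)/(1/3² − 1/4²) = 0.9375/0.04861 = 19.3.

19.3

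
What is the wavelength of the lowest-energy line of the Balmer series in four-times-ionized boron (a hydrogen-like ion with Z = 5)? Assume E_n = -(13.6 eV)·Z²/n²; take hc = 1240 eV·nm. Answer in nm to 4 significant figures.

26.26 nm

The Balmer series terminates on n_f = 2; the first line has n_i = 2+1 = 3.
ΔE = 340.0 × (1/2² − 1/3²) = 47.22 eV.
λ = 1240 / 47.22 = 26.26 nm.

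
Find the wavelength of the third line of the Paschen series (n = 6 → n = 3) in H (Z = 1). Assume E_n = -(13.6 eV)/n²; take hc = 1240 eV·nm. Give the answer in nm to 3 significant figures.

The Paschen series terminates on n_f = 3; the third line has n_i = 3+3 = 6.
ΔE = 13.60 × (1/3² − 1/6²) = 1.133 eV.
λ = 1240 / 1.133 = 1090 nm.

1090 nm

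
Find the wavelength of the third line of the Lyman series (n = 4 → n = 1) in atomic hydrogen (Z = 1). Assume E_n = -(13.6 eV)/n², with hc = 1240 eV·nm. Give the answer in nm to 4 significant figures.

The Lyman series terminates on n_f = 1; the third line has n_i = 1+3 = 4.
ΔE = 13.60 × (1/1² − 1/4²) = 12.75 eV.
λ = 1240 / 12.75 = 97.25 nm.

97.25 nm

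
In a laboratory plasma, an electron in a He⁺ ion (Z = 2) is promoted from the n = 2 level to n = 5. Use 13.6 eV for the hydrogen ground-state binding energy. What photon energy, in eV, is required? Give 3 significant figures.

The Bohr energies scale as Z², so for Z = 2: E_n = −54.40/n² eV.
E_5 = −54.40/25 = −2.176 eV and E_2 = −54.40/4 = −13.60 eV.
The photon energy is |E_5 − E_2| = 11.4 eV.

11.4 eV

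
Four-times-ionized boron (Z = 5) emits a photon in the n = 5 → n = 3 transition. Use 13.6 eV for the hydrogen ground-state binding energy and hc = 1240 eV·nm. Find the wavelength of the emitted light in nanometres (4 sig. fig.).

For Z = 5 the level energies scale as Z², so the effective Rydberg energy is 13.6 × 25 = 340.0 eV.
ΔE = 340.0 × (1/3² − 1/5²) = 340.0 × 0.07111 = 24.18 eV.
λ = hc/ΔE = 1240 / 24.18 = 51.29 nm.

51.29 nm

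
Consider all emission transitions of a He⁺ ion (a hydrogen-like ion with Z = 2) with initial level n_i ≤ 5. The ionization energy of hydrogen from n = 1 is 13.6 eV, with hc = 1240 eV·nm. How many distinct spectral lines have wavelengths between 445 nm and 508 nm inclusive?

Enumerate all n_i → n_f pairs with 1 ≤ n_f < n_i ≤ 5 and compute λ = 1240 / [13.6·4·(1/n_f² − 1/n_i²)].
Lines falling in [445, 508] nm: 4→3 (468.9 nm).

1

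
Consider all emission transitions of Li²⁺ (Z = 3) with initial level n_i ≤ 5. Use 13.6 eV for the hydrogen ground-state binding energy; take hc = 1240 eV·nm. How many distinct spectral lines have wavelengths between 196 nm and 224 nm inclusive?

1

Enumerate all n_i → n_f pairs with 1 ≤ n_f < n_i ≤ 5 and compute λ = 1240 / [13.6·9·(1/n_f² − 1/n_i²)].
Lines falling in [196, 224] nm: 4→3 (208.4 nm).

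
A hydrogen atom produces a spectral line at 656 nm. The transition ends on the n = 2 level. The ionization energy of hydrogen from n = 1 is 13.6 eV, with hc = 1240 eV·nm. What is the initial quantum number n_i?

The photon energy is ΔE = hc/λ = 1240 / 656 = 1.890 eV.
With Z = 1, ΔE = 13.60 × (1/n_f² − 1/n_i²), so 1/n_f² − 1/n_i² = 0.1390.
With n_f = 2: 1/n_i² = 1/4 − 0.1390 = 0.1110, so n_i ≈ 3.00.

n_i = 3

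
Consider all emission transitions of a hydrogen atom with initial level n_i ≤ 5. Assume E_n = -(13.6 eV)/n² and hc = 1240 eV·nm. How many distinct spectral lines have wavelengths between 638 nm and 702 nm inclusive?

Enumerate all n_i → n_f pairs with 1 ≤ n_f < n_i ≤ 5 and compute λ = 1240 / [13.6·1·(1/n_f² − 1/n_i²)].
Lines falling in [638, 702] nm: 3→2 (656.5 nm).

1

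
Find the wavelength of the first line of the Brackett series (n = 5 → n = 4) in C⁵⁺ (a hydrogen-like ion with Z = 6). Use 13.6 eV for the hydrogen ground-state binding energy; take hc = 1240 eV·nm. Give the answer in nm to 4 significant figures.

The Brackett series terminates on n_f = 4; the first line has n_i = 4+1 = 5.
ΔE = 489.6 × (1/4² − 1/5²) = 11.02 eV.
λ = 1240 / 11.02 = 112.6 nm.

112.6 nm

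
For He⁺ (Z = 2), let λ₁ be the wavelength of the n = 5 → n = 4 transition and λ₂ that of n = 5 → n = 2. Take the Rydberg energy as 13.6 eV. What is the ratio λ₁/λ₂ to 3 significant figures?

9.33

λ ∝ 1/ΔE ∝ 1/(1/n_f² − 1/n_i²), and the Z² and hc factors cancel in the ratio.
λ₁/λ₂ = (1/2² − 1/5²)/(1/4² − 1/5²) = 0.2100/0.02250 = 9.33.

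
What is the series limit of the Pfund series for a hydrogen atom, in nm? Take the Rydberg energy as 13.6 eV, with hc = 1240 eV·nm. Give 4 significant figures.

2279 nm

The Pfund series has lower level n_f = 5; the series limit corresponds to n_i → ∞.
ΔE_max = 13.6 × 1 / 5² = 0.5440 eV.
λ_min = 1240 / 0.5440 = 2279 nm.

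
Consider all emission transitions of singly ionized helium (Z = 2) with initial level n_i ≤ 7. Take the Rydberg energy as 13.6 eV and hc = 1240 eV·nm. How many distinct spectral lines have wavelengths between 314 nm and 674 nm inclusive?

4

Enumerate all n_i → n_f pairs with 1 ≤ n_f < n_i ≤ 7 and compute λ = 1240 / [13.6·4·(1/n_f² − 1/n_i²)].
Lines falling in [314, 674] nm: 5→3 (320.5 nm), 4→3 (468.9 nm), 7→4 (541.5 nm), 6→4 (656.5 nm).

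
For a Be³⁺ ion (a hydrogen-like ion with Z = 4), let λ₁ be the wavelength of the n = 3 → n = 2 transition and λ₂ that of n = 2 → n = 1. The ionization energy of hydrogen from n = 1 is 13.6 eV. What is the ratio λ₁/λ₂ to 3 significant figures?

5.40

λ ∝ 1/ΔE ∝ 1/(1/n_f² − 1/n_i²), and the Z² and hc factors cancel in the ratio.
λ₁/λ₂ = (1/1² − 1/2²)/(1/2² − 1/3²) = 0.7500/0.1389 = 5.40.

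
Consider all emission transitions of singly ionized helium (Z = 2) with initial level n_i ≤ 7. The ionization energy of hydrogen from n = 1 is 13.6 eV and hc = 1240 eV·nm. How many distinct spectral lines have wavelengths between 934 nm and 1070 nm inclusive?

Enumerate all n_i → n_f pairs with 1 ≤ n_f < n_i ≤ 7 and compute λ = 1240 / [13.6·4·(1/n_f² − 1/n_i²)].
Lines falling in [934, 1070] nm: 5→4 (1013 nm).

1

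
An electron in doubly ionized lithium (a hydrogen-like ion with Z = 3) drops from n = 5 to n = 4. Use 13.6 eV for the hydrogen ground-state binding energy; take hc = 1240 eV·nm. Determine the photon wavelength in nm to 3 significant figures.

For Z = 3 the level energies scale as Z², so the effective Rydberg energy is 13.6 × 9 = 122.4 eV.
ΔE = 122.4 × (1/4² − 1/5²) = 122.4 × 0.02250 = 2.754 eV.
λ = hc/ΔE = 1240 / 2.754 = 450 nm.

450 nm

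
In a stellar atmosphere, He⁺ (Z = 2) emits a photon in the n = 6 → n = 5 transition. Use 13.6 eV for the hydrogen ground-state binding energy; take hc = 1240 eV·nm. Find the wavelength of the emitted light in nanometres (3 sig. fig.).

For Z = 2 the level energies scale as Z², so the effective Rydberg energy is 13.6 × 4 = 54.40 eV.
ΔE = 54.40 × (1/5² − 1/6²) = 54.40 × 0.01222 = 0.6649 eV.
λ = hc/ΔE = 1240 / 0.6649 = 1860 nm.

1860 nm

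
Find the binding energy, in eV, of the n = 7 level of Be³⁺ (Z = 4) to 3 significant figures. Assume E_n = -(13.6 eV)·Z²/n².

4.44 eV

E_n = −13.6 Z²/n² = −217.6/n² eV for Z = 4.
E_7 = −217.6/49 = −4.44 eV, so ionization (to E = 0) requires 4.44 eV.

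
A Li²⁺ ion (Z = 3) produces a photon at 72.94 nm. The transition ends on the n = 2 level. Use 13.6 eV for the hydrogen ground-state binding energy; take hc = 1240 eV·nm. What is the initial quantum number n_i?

The photon energy is ΔE = hc/λ = 1240 / 72.94 = 17.00 eV.
With Z = 3, ΔE = 122.4 × (1/n_f² − 1/n_i²), so 1/n_f² − 1/n_i² = 0.1389.
With n_f = 2: 1/n_i² = 1/4 − 0.1389 = 0.1111, so n_i ≈ 3.00.

n_i = 3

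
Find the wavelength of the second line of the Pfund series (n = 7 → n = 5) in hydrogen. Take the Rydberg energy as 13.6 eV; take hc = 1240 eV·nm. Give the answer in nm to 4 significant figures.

4654 nm

The Pfund series terminates on n_f = 5; the second line has n_i = 5+2 = 7.
ΔE = 13.60 × (1/5² − 1/7²) = 0.2664 eV.
λ = 1240 / 0.2664 = 4654 nm.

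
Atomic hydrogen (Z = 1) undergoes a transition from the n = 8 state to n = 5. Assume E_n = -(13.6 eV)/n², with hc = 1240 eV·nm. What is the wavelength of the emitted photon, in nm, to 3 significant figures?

3740 nm

ΔE = 13.60 × (1/5² − 1/8²) = 13.60 × 0.02438 = 0.3315 eV.
λ = hc/ΔE = 1240 / 0.3315 = 3740 nm.
This line belongs to the Pfund series.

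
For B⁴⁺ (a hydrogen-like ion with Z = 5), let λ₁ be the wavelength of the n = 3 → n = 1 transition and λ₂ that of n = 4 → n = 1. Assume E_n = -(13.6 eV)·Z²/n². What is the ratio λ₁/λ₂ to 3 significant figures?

λ ∝ 1/ΔE ∝ 1/(1/n_f² − 1/n_i²), and the Z² and hc factors cancel in the ratio.
λ₁/λ₂ = (1/1² − 1/4²)/(1/1² − 1/3²) = 0.9375/0.8889 = 1.05.

1.05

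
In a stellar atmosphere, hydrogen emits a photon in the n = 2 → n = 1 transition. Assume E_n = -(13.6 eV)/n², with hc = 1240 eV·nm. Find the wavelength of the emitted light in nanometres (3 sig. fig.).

ΔE = 13.60 × (1/1² − 1/2²) = 13.60 × 0.7500 = 10.20 eV.
λ = hc/ΔE = 1240 / 10.20 = 122 nm.

122 nm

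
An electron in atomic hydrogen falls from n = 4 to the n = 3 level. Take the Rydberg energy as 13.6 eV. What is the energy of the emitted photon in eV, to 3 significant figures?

0.661 eV

E_4 = −13.60/16 = −0.8500 eV and E_3 = −13.60/9 = −1.511 eV.
The photon energy is |E_4 − E_3| = 0.661 eV.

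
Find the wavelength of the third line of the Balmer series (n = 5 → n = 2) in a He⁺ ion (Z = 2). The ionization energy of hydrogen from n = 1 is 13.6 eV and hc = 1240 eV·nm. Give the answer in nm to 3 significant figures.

109 nm

The Balmer series terminates on n_f = 2; the third line has n_i = 2+3 = 5.
ΔE = 54.40 × (1/2² − 1/5²) = 11.42 eV.
λ = 1240 / 11.42 = 109 nm.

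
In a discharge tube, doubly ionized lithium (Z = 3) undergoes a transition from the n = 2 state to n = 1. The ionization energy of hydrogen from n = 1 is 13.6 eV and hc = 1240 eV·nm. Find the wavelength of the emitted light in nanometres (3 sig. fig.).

13.5 nm

For Z = 3 the level energies scale as Z², so the effective Rydberg energy is 13.6 × 9 = 122.4 eV.
ΔE = 122.4 × (1/1² − 1/2²) = 122.4 × 0.7500 = 91.80 eV.
λ = hc/ΔE = 1240 / 91.80 = 13.5 nm.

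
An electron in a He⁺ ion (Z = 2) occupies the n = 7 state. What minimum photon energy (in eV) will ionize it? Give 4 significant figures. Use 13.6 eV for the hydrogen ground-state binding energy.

E_n = −13.6 Z²/n² = −54.40/n² eV for Z = 2.
E_7 = −54.40/49 = −1.110 eV, so ionization (to E = 0) requires 1.110 eV.

1.110 eV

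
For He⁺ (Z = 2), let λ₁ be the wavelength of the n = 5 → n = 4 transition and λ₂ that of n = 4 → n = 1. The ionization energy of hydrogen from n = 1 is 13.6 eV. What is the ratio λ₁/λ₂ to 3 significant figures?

41.7

λ ∝ 1/ΔE ∝ 1/(1/n_f² − 1/n_i²), and the Z² and hc factors cancel in the ratio.
λ₁/λ₂ = (1/1² − 1/4²)/(1/4² − 1/5²) = 0.9375/0.02250 = 41.7.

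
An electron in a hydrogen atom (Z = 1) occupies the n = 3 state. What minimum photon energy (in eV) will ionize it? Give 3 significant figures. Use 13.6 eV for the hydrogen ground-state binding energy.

E_3 = −13.60/9 = −1.51 eV, so ionization (to E = 0) requires 1.51 eV.

1.51 eV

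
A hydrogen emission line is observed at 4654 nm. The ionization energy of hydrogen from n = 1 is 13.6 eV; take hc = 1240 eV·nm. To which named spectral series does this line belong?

ΔE = 1240/4654 = 0.2664 eV.
This matches 13.6 × (1/5² − 1/7²), so n_f = 5: the Pfund series.

Pfund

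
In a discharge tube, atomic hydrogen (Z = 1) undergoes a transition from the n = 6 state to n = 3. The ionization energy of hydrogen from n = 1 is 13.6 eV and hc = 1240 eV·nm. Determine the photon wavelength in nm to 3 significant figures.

ΔE = 13.60 × (1/3² − 1/6²) = 13.60 × 0.08333 = 1.133 eV.
λ = hc/ΔE = 1240 / 1.133 = 1090 nm.

1090 nm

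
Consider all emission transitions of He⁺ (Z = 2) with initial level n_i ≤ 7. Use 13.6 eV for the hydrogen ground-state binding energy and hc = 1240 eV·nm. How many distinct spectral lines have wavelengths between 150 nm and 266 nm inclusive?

2

Enumerate all n_i → n_f pairs with 1 ≤ n_f < n_i ≤ 7 and compute λ = 1240 / [13.6·4·(1/n_f² − 1/n_i²)].
Lines falling in [150, 266] nm: 3→2 (164.1 nm), 7→3 (251.3 nm).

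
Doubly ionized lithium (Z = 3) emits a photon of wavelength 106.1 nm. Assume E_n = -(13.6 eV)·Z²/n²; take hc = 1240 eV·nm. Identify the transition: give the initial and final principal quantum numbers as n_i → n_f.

The photon energy is ΔE = hc/λ = 1240 / 106.1 = 11.69 eV.
With Z = 3, ΔE = 122.4 × (1/n_f² − 1/n_i²), so 1/n_f² − 1/n_i² = 0.09548.
Trying n_f = 3 gives 1/n_i² = 0.01563, i.e. n_i ≈ 8; this pair matches.

n_i = 8, n_f = 3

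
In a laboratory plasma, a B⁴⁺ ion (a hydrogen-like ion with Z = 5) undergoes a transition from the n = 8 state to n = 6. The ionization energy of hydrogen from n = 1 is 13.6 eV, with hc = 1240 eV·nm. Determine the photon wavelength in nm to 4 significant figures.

For Z = 5 the level energies scale as Z², so the effective Rydberg energy is 13.6 × 25 = 340.0 eV.
ΔE = 340.0 × (1/6² − 1/8²) = 340.0 × 0.01215 = 4.132 eV.
λ = hc/ΔE = 1240 / 4.132 = 300.1 nm.

300.1 nm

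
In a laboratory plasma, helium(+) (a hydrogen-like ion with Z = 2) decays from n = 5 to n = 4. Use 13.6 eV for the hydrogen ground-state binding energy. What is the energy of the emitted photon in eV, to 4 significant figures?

1.224 eV

The Bohr energies scale as Z², so for Z = 2: E_n = −54.40/n² eV.
E_5 = −54.40/25 = −2.176 eV and E_4 = −54.40/16 = −3.400 eV.
The photon energy is |E_5 − E_4| = 1.224 eV.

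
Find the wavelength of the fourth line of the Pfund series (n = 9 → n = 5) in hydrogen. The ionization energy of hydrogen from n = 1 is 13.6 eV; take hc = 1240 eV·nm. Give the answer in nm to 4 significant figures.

The Pfund series terminates on n_f = 5; the fourth line has n_i = 5+4 = 9.
ΔE = 13.60 × (1/5² − 1/9²) = 0.3761 eV.
λ = 1240 / 0.3761 = 3297 nm.

3297 nm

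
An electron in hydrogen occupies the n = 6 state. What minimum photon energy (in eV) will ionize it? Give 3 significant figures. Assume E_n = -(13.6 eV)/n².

0.378 eV

E_6 = −13.60/36 = −0.378 eV, so ionization (to E = 0) requires 0.378 eV.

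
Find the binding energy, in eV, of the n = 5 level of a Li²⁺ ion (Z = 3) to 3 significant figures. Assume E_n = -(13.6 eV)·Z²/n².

E_n = −13.6 Z²/n² = −122.4/n² eV for Z = 3.
E_5 = −122.4/25 = −4.90 eV, so ionization (to E = 0) requires 4.90 eV.

4.90 eV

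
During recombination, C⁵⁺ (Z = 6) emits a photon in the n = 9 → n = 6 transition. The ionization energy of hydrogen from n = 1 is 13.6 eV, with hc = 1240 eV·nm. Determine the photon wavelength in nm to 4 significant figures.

164.1 nm

For Z = 6 the level energies scale as Z², so the effective Rydberg energy is 13.6 × 36 = 489.6 eV.
ΔE = 489.6 × (1/6² − 1/9²) = 489.6 × 0.01543 = 7.556 eV.
λ = hc/ΔE = 1240 / 7.556 = 164.1 nm.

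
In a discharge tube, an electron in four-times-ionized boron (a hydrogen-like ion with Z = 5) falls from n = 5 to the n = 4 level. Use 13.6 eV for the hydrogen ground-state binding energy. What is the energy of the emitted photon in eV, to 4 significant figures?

7.650 eV

The Bohr energies scale as Z², so for Z = 5: E_n = −340.0/n² eV.
E_5 = −340.0/25 = −13.60 eV and E_4 = −340.0/16 = −21.25 eV.
The photon energy is |E_5 − E_4| = 7.650 eV.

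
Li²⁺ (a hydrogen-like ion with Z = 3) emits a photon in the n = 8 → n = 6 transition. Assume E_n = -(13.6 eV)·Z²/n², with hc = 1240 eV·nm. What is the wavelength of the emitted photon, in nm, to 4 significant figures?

833.6 nm

For Z = 3 the level energies scale as Z², so the effective Rydberg energy is 13.6 × 9 = 122.4 eV.
ΔE = 122.4 × (1/6² − 1/8²) = 122.4 × 0.01215 = 1.488 eV.
λ = hc/ΔE = 1240 / 1.488 = 833.6 nm.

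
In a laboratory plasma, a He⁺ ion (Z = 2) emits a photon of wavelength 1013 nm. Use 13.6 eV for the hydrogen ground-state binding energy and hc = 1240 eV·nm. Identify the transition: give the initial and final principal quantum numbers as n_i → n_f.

The photon energy is ΔE = hc/λ = 1240 / 1013 = 1.224 eV.
With Z = 2, ΔE = 54.40 × (1/n_f² − 1/n_i²), so 1/n_f² − 1/n_i² = 0.02250.
Trying n_f = 4 gives 1/n_i² = 0.04000, i.e. n_i ≈ 5; this pair matches.

n_i = 5, n_f = 4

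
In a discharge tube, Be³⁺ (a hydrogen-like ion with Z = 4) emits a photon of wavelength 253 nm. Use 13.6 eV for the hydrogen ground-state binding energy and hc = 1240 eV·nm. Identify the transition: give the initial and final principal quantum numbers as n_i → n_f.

n_i = 5, n_f = 4

The photon energy is ΔE = hc/λ = 1240 / 253 = 4.901 eV.
With Z = 4, ΔE = 217.6 × (1/n_f² − 1/n_i²), so 1/n_f² − 1/n_i² = 0.02252.
Trying n_f = 4 gives 1/n_i² = 0.03998, i.e. n_i ≈ 5; this pair matches.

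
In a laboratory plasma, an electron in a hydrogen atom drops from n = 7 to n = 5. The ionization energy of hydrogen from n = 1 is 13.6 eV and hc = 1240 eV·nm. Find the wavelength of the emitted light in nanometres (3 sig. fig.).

ΔE = 13.60 × (1/5² − 1/7²) = 13.60 × 0.01959 = 0.2664 eV.
λ = hc/ΔE = 1240 / 0.2664 = 4650 nm.
This line belongs to the Pfund series.

4650 nm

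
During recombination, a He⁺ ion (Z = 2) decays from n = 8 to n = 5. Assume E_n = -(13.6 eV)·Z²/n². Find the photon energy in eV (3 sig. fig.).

1.33 eV

The Bohr energies scale as Z², so for Z = 2: E_n = −54.40/n² eV.
E_8 = −54.40/64 = −0.8500 eV and E_5 = −54.40/25 = −2.176 eV.
The photon energy is |E_8 − E_5| = 1.33 eV.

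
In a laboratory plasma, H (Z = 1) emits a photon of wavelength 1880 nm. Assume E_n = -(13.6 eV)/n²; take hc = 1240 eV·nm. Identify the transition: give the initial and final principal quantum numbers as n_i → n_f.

n_i = 4, n_f = 3

The photon energy is ΔE = hc/λ = 1240 / 1880 = 0.6596 eV.
With Z = 1, ΔE = 13.60 × (1/n_f² − 1/n_i²), so 1/n_f² − 1/n_i² = 0.04850.
Trying n_f = 3 gives 1/n_i² = 0.06261, i.e. n_i ≈ 4; this pair matches.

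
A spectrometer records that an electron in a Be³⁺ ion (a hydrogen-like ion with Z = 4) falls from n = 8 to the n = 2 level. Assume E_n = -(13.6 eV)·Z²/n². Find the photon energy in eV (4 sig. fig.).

The Bohr energies scale as Z², so for Z = 4: E_n = −217.6/n² eV.
E_8 = −217.6/64 = −3.400 eV and E_2 = −217.6/4 = −54.40 eV.
The photon energy is |E_8 − E_2| = 51.00 eV.

51.00 eV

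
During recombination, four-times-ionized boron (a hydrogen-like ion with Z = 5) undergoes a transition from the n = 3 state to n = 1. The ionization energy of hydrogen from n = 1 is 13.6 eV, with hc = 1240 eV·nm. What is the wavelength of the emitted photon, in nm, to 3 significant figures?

4.10 nm

For Z = 5 the level energies scale as Z², so the effective Rydberg energy is 13.6 × 25 = 340.0 eV.
ΔE = 340.0 × (1/1² − 1/3²) = 340.0 × 0.8889 = 302.2 eV.
λ = hc/ΔE = 1240 / 302.2 = 4.10 nm.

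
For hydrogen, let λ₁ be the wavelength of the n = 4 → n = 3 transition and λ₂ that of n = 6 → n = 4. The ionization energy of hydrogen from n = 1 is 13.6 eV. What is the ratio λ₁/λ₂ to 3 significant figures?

0.714

λ ∝ 1/ΔE ∝ 1/(1/n_f² − 1/n_i²), and the Z² and hc factors cancel in the ratio.
λ₁/λ₂ = (1/4² − 1/6²)/(1/3² − 1/4²) = 0.03472/0.04861 = 0.714.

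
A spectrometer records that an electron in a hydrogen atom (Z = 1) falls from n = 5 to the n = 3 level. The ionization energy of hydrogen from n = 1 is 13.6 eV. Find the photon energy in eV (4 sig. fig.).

0.9671 eV

E_5 = −13.60/25 = −0.5440 eV and E_3 = −13.60/9 = −1.511 eV.
The photon energy is |E_5 − E_3| = 0.9671 eV.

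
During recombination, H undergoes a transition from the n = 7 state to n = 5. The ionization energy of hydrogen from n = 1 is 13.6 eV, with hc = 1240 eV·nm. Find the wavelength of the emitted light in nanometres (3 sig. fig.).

4650 nm

ΔE = 13.60 × (1/5² − 1/7²) = 13.60 × 0.01959 = 0.2664 eV.
λ = hc/ΔE = 1240 / 0.2664 = 4650 nm.
This line belongs to the Pfund series.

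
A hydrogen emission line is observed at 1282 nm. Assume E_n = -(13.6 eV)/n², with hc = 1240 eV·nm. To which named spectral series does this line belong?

ΔE = 1240/1282 = 0.9672 eV.
This matches 13.6 × (1/3² − 1/5²), so n_f = 3: the Paschen series.

Paschen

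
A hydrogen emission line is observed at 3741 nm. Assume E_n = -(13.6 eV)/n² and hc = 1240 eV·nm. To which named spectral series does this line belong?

Pfund

ΔE = 1240/3741 = 0.3315 eV.
This matches 13.6 × (1/5² − 1/8²), so n_f = 5: the Pfund series.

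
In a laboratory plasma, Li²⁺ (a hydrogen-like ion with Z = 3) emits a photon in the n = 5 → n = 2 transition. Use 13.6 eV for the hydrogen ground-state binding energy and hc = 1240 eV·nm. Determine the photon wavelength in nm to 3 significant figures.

For Z = 3 the level energies scale as Z², so the effective Rydberg energy is 13.6 × 9 = 122.4 eV.
ΔE = 122.4 × (1/2² − 1/5²) = 122.4 × 0.2100 = 25.70 eV.
λ = hc/ΔE = 1240 / 25.70 = 48.2 nm.

48.2 nm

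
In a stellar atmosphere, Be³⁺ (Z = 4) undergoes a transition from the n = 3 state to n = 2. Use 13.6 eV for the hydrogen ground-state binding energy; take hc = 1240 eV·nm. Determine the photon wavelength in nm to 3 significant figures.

41.0 nm

For Z = 4 the level energies scale as Z², so the effective Rydberg energy is 13.6 × 16 = 217.6 eV.
ΔE = 217.6 × (1/2² − 1/3²) = 217.6 × 0.1389 = 30.22 eV.
λ = hc/ΔE = 1240 / 30.22 = 41.0 nm.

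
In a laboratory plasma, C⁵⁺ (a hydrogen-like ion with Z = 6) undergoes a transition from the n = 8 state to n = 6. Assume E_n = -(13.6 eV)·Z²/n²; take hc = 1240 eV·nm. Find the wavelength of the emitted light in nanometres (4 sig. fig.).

For Z = 6 the level energies scale as Z², so the effective Rydberg energy is 13.6 × 36 = 489.6 eV.
ΔE = 489.6 × (1/6² − 1/8²) = 489.6 × 0.01215 = 5.950 eV.
λ = hc/ΔE = 1240 / 5.950 = 208.4 nm.

208.4 nm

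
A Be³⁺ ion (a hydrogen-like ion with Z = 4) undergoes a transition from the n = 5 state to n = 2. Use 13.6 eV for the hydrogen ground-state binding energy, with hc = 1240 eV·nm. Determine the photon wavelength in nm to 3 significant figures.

27.1 nm

For Z = 4 the level energies scale as Z², so the effective Rydberg energy is 13.6 × 16 = 217.6 eV.
ΔE = 217.6 × (1/2² − 1/5²) = 217.6 × 0.2100 = 45.70 eV.
λ = hc/ΔE = 1240 / 45.70 = 27.1 nm.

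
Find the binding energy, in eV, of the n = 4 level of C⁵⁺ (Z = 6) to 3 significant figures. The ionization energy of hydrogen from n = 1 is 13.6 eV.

30.6 eV

E_n = −13.6 Z²/n² = −489.6/n² eV for Z = 6.
E_4 = −489.6/16 = −30.6 eV, so ionization (to E = 0) requires 30.6 eV.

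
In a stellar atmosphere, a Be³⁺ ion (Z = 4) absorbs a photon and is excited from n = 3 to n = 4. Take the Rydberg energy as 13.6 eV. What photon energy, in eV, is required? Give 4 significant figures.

The Bohr energies scale as Z², so for Z = 4: E_n = −217.6/n² eV.
E_4 = −217.6/16 = −13.60 eV and E_3 = −217.6/9 = −24.18 eV.
The photon energy is |E_4 − E_3| = 10.58 eV.

10.58 eV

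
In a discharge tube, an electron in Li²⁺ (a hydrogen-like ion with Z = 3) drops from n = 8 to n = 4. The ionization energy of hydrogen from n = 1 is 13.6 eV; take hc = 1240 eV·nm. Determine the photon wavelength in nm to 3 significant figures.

For Z = 3 the level energies scale as Z², so the effective Rydberg energy is 13.6 × 9 = 122.4 eV.
ΔE = 122.4 × (1/4² − 1/8²) = 122.4 × 0.04688 = 5.738 eV.
λ = hc/ΔE = 1240 / 5.738 = 216 nm.

216 nm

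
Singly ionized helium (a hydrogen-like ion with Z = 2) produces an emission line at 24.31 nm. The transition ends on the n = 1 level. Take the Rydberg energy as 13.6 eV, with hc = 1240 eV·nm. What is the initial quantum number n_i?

n_i = 4

The photon energy is ΔE = hc/λ = 1240 / 24.31 = 51.01 eV.
With Z = 2, ΔE = 54.40 × (1/n_f² − 1/n_i²), so 1/n_f² − 1/n_i² = 0.9376.
With n_f = 1: 1/n_i² = 1/1 − 0.9376 = 0.06236, so n_i ≈ 4.00.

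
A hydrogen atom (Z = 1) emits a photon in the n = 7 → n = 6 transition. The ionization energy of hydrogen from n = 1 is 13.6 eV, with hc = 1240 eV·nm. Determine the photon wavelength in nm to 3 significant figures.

12400 nm

ΔE = 13.60 × (1/6² − 1/7²) = 13.60 × 0.007370 = 0.1002 eV.
λ = hc/ΔE = 1240 / 0.1002 = 12400 nm.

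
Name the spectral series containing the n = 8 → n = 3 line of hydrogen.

The series is set by the lower level: n_f = 3 is the Paschen series.

Paschen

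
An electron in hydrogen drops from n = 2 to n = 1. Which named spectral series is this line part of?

Lyman

The series is set by the lower level: n_f = 1 is the Lyman series.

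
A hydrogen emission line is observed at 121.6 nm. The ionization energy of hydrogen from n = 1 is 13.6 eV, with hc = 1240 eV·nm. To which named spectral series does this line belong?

Lyman

ΔE = 1240/121.6 = 10.20 eV.
This matches 13.6 × (1/1² − 1/2²), so n_f = 1: the Lyman series.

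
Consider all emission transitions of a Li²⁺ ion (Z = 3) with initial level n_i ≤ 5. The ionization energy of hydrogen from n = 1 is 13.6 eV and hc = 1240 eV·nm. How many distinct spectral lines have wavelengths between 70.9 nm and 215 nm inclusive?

3

Enumerate all n_i → n_f pairs with 1 ≤ n_f < n_i ≤ 5 and compute λ = 1240 / [13.6·9·(1/n_f² − 1/n_i²)].
Lines falling in [70.9, 215] nm: 3→2 (72.94 nm), 5→3 (142.5 nm), 4→3 (208.4 nm).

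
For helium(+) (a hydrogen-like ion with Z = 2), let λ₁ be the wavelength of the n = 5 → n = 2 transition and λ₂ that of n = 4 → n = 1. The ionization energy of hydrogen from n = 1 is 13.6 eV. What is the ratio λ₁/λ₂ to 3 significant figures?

4.46

λ ∝ 1/ΔE ∝ 1/(1/n_f² − 1/n_i²), and the Z² and hc factors cancel in the ratio.
λ₁/λ₂ = (1/1² − 1/4²)/(1/2² − 1/5²) = 0.9375/0.2100 = 4.46.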